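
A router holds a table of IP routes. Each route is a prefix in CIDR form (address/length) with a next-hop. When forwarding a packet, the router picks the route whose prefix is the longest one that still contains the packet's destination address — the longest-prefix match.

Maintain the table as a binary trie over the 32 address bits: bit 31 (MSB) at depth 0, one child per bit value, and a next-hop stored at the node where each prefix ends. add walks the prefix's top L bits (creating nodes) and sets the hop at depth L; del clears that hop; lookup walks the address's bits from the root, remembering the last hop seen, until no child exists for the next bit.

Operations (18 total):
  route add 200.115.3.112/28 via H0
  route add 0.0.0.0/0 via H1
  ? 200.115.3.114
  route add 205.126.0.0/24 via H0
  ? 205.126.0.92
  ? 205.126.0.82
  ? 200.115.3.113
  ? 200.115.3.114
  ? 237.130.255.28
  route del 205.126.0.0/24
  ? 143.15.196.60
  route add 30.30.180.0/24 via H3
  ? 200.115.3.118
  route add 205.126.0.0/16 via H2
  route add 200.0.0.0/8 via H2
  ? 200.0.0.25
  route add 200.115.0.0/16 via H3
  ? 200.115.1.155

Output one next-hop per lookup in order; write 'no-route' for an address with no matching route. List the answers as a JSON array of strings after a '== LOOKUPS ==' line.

Trace:
  + 200.115.3.112/28 (H0) depth=28
  + 0.0.0.0/0 (H1) depth=0
  lookup 200.115.3.114: bits 1100100001110011000000110111 walk d0:H1→d1:-→d2:-→d3:-→d4:-→d5:-→d6:-→d7:-→d8:-→d9:-→d10:-→d11:-→d12:-→d13:-→d14:-→d15:-→d16:-→d17:-→d18:-→d19:-→d20:-→d21:-→d22:-→d23:-→d24:-→d25:-→d26:-→d27:-→d28:H0 -> H0
  + 205.126.0.0/24 (H0) depth=24
  lookup 205.126.0.92: bits 110011010111111000000000 walk d0:H1→d1:-→d2:-→d3:-→d4:-→d5:-→d6:-→d7:-→d8:-→d9:-→d10:-→d11:-→d12:-→d13:-→d14:-→d15:-→d16:-→d17:-→d18:-→d19:-→d20:-→d21:-→d22:-→d23:-→d24:H0 -> H0
  lookup 205.126.0.82: bits 110011010111111000000000 walk d0:H1→d1:-→d2:-→d3:-→d4:-→d5:-→d6:-→d7:-→d8:-→d9:-→d10:-→d11:-→d12:-→d13:-→d14:-→d15:-→d16:-→d17:-→d18:-→d19:-→d20:-→d21:-→d22:-→d23:-→d24:H0 -> H0
  lookup 200.115.3.113: bits 1100100001110011000000110111 walk d0:H1→d1:-→d2:-→d3:-→d4:-→d5:-→d6:-→d7:-→d8:-→d9:-→d10:-→d11:-→d12:-→d13:-→d14:-→d15:-→d16:-→d17:-→d18:-→d19:-→d20:-→d21:-→d22:-→d23:-→d24:-→d25:-→d26:-→d27:-→d28:H0 -> H0
  lookup 200.115.3.114: bits 1100100001110011000000110111 walk d0:H1→d1:-→d2:-→d3:-→d4:-→d5:-→d6:-→d7:-→d8:-→d9:-→d10:-→d11:-→d12:-→d13:-→d14:-→d15:-→d16:-→d17:-→d18:-→d19:-→d20:-→d21:-→d22:-→d23:-→d24:-→d25:-→d26:-→d27:-→d28:H0 -> H0
  lookup 237.130.255.28: bits 11 walk d0:H1→d1:-→d2:- -> H1
  del 205.126.0.0/24 (clear depth 24)
  lookup 143.15.196.60: bits 1 walk d0:H1→d1:- -> H1
  + 30.30.180.0/24 (H3) depth=24
  lookup 200.115.3.118: bits 1100100001110011000000110111 walk d0:H1→d1:-→d2:-→d3:-→d4:-→d5:-→d6:-→d7:-→d8:-→d9:-→d10:-→d11:-→d12:-→d13:-→d14:-→d15:-→d16:-→d17:-→d18:-→d19:-→d20:-→d21:-→d22:-→d23:-→d24:-→d25:-→d26:-→d27:-→d28:H0 -> H0
  + 205.126.0.0/16 (H2) depth=16
  + 200.0.0.0/8 (H2) depth=8
  lookup 200.0.0.25: bits 110010000 walk d0:H1→d1:-→d2:-→d3:-→d4:-→d5:-→d6:-→d7:-→d8:H2→d9:- -> H2
  + 200.115.0.0/16 (H3) depth=16
  lookup 200.115.1.155: bits 1100100001110011000000 walk d0:H1→d1:-→d2:-→d3:-→d4:-→d5:-→d6:-→d7:-→d8:H2→d9:-→d10:-→d11:-→d12:-→d13:-→d14:-→d15:-→d16:H3→d17:-→d18:-→d19:-→d20:-→d21:-→d22:- -> H3

== LOOKUPS ==
["H0","H0","H0","H0","H0","H1","H1","H0","H2","H3"]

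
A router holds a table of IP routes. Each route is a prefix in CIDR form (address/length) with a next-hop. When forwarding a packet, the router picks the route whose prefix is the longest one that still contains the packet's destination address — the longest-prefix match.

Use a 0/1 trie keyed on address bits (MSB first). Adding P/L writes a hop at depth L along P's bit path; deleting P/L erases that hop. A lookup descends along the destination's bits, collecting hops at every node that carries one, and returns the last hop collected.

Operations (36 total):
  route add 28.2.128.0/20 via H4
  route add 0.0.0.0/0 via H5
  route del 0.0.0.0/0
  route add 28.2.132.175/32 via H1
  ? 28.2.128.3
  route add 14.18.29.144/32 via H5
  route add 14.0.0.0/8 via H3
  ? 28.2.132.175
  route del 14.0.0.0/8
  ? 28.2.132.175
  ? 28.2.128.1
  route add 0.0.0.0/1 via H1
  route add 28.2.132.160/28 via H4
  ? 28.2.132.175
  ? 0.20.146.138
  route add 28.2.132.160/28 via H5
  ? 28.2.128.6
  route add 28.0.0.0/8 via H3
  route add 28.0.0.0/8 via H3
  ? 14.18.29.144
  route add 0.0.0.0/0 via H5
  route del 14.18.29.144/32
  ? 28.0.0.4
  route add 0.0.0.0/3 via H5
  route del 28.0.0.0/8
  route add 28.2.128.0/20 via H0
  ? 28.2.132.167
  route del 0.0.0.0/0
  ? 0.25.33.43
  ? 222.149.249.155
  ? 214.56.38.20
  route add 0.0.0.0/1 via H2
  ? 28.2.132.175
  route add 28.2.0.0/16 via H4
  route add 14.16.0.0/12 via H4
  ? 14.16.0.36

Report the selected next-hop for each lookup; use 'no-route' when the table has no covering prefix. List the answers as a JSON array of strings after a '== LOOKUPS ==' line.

Apply in order:
  + 28.2.128.0/20 (H4) depth=20
  + 0.0.0.0/0 (H5) depth=0
  - 0.0.0.0/0 clear@0
  + 28.2.132.175/32 (H1) depth=32
  lookup 28.2.128.3: bits 000111000000001010000 walk d0:-→d1:-→d2:-→d3:-→d4:-→d5:-→d6:-→d7:-→d8:-→d9:-→d10:-→d11:-→d12:-→d13:-→d14:-→d15:-→d16:-→d17:-→d18:-→d19:-→d20:H4→d21:- -> H4
  + 14.18.29.144/32 (H5) depth=32
  + 14.0.0.0/8 (H3) depth=8
  lookup 28.2.132.175: bits 00011100000000101000010010101111 walk d0:-→d1:-→d2:-→d3:-→d4:-→d5:-→d6:-→d7:-→d8:-→d9:-→d10:-→d11:-→d12:-→d13:-→d14:-→d15:-→d16:-→d17:-→d18:-→d19:-→d20:H4→d21:-→d22:-→d23:-→d24:-→d25:-→d26:-→d27:-→d28:-→d29:-→d30:-→d31:-→d32:H1 -> H1
  - 14.0.0.0/8 clear@8
  lookup 28.2.132.175: bits 00011100000000101000010010101111 walk d0:-→d1:-→d2:-→d3:-→d4:-→d5:-→d6:-→d7:-→d8:-→d9:-→d10:-→d11:-→d12:-→d13:-→d14:-→d15:-→d16:-→d17:-→d18:-→d19:-→d20:H4→d21:-→d22:-→d23:-→d24:-→d25:-→d26:-→d27:-→d28:-→d29:-→d30:-→d31:-→d32:H1 -> H1
  lookup 28.2.128.1: bits 000111000000001010000 walk d0:-→d1:-→d2:-→d3:-→d4:-→d5:-→d6:-→d7:-→d8:-→d9:-→d10:-→d11:-→d12:-→d13:-→d14:-→d15:-→d16:-→d17:-→d18:-→d19:-→d20:H4→d21:- -> H4
  + 0.0.0.0/1 (H1) depth=1
  + 28.2.132.160/28 (H4) depth=28
  lookup 28.2.132.175: bits 00011100000000101000010010101111 walk d0:-→d1:H1→d2:-→d3:-→d4:-→d5:-→d6:-→d7:-→d8:-→d9:-→d10:-→d11:-→d12:-→d13:-→d14:-→d15:-→d16:-→d17:-→d18:-→d19:-→d20:H4→d21:-→d22:-→d23:-→d24:-→d25:-→d26:-→d27:-→d28:H4→d29:-→d30:-→d31:-→d32:H1 -> H1
  lookup 0.20.146.138: bits 0000 walk d0:-→d1:H1→d2:-→d3:-→d4:- -> H1
  + 28.2.132.160/28 (H5) depth=28
  lookup 28.2.128.6: bits 000111000000001010000 walk d0:-→d1:H1→d2:-→d3:-→d4:-→d5:-→d6:-→d7:-→d8:-→d9:-→d10:-→d11:-→d12:-→d13:-→d14:-→d15:-→d16:-→d17:-→d18:-→d19:-→d20:H4→d21:- -> H4
  + 28.0.0.0/8 (H3) depth=8
  + 28.0.0.0/8 (H3) depth=8
  lookup 14.18.29.144: bits 00001110000100100001110110010000 walk d0:-→d1:H1→d2:-→d3:-→d4:-→d5:-→d6:-→d7:-→d8:-→d9:-→d10:-→d11:-→d12:-→d13:-→d14:-→d15:-→d16:-→d17:-→d18:-→d19:-→d20:-→d21:-→d22:-→d23:-→d24:-→d25:-→d26:-→d27:-→d28:-→d29:-→d30:-→d31:-→d32:H5 -> H5
  + 0.0.0.0/0 (H5) depth=0
  - 14.18.29.144/32 clear@32
  lookup 28.0.0.4: bits 00011100000000 walk d0:H5→d1:H1→d2:-→d3:-→d4:-→d5:-→d6:-→d7:-→d8:H3→d9:-→d10:-→d11:-→d12:-→d13:-→d14:- -> H3
  + 0.0.0.0/3 (H5) depth=3
  - 28.0.0.0/8 clear@8
  + 28.2.128.0/20 (H0) depth=20
  lookup 28.2.132.167: bits 0001110000000010100001001010 walk d0:H5→d1:H1→d2:-→d3:H5→d4:-→d5:-→d6:-→d7:-→d8:-→d9:-→d10:-→d11:-→d12:-→d13:-→d14:-→d15:-→d16:-→d17:-→d18:-→d19:-→d20:H0→d21:-→d22:-→d23:-→d24:-→d25:-→d26:-→d27:-→d28:H5 -> H5
  - 0.0.0.0/0 clear@0
  lookup 0.25.33.43: bits 0000 walk d0:-→d1:H1→d2:-→d3:H5→d4:- -> H5
  lookup 222.149.249.155: bits ε walk d0:- -> no-route
  lookup 214.56.38.20: bits ε walk d0:- -> no-route
  + 0.0.0.0/1 (H2) depth=1
  lookup 28.2.132.175: bits 00011100000000101000010010101111 walk d0:-→d1:H2→d2:-→d3:H5→d4:-→d5:-→d6:-→d7:-→d8:-→d9:-→d10:-→d11:-→d12:-→d13:-→d14:-→d15:-→d16:-→d17:-→d18:-→d19:-→d20:H0→d21:-→d22:-→d23:-→d24:-→d25:-→d26:-→d27:-→d28:H5→d29:-→d30:-→d31:-→d32:H1 -> H1
  + 28.2.0.0/16 (H4) depth=16
  + 14.16.0.0/12 (H4) depth=12
  lookup 14.16.0.36: bits 00001110000100 walk d0:-→d1:H2→d2:-→d3:H5→d4:-→d5:-→d6:-→d7:-→d8:-→d9:-→d10:-→d11:-→d12:H4→d13:-→d14:- -> H4

== LOOKUPS ==
["H4","H1","H1","H4","H1","H1","H4","H5","H3","H5","H5","no-route","no-route","H1","H4"]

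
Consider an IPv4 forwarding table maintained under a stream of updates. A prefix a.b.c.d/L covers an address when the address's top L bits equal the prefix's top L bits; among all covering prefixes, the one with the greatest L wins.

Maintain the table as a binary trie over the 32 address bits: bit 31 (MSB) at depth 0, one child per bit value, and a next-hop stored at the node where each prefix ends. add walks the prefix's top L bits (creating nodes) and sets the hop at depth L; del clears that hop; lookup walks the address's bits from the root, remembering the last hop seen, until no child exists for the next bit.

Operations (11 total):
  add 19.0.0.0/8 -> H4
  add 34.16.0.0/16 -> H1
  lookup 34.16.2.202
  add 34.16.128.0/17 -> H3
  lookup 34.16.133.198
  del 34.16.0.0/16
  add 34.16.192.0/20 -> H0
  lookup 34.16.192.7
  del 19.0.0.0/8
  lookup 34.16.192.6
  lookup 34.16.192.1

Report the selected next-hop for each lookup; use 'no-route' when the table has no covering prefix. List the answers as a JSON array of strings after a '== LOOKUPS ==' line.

Process each operation:
  add 19.0.0.0/8 -> H4 at depth 8
  add 34.16.0.0/16 -> H1 at depth 16
  Q 34.16.2.202: descend 0010001000010000 ; hops seen [H1] ; pick H1
  add 34.16.128.0/17 -> H3 at depth 17
  Q 34.16.133.198: descend 00100010000100001 ; hops seen [H1,H3] ; pick H3
  del 34.16.0.0/16 (clear depth 16)
  add 34.16.192.0/20 -> H0 at depth 20
  Q 34.16.192.7: descend 00100010000100001100 ; hops seen [H3,H0] ; pick H0
  del 19.0.0.0/8 (clear depth 8)
  Q 34.16.192.6: descend 00100010000100001100 ; hops seen [H3,H0] ; pick H0
  Q 34.16.192.1: descend 00100010000100001100 ; hops seen [H3,H0] ; pick H0

== LOOKUPS ==
["H1","H3","H0","H0","H0"]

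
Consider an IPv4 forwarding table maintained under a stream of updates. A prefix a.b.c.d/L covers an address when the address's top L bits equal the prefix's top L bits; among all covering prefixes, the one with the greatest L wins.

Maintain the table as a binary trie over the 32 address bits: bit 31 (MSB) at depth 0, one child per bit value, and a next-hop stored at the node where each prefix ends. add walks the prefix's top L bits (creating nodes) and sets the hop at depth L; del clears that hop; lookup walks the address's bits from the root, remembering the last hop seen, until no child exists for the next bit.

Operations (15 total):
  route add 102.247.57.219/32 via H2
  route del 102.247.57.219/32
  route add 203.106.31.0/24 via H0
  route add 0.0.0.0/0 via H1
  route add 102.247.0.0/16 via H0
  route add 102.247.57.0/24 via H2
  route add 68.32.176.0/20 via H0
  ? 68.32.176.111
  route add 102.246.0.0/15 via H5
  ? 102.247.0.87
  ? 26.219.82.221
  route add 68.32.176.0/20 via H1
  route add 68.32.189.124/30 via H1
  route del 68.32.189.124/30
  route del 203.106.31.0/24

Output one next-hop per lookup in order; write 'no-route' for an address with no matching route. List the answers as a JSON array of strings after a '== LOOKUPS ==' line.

Trace:
  + 102.247.57.219/32 (H2) depth=32
  - 102.247.57.219/32 clear@32
  + 203.106.31.0/24 (H0) depth=24
  + 0.0.0.0/0 (H1) depth=0
  + 102.247.0.0/16 (H0) depth=16
  + 102.247.57.0/24 (H2) depth=24
  + 68.32.176.0/20 (H0) depth=20
  lookup 68.32.176.111: bits 01000100001000001011 walk d0:H1→d1:-→d2:-→d3:-→d4:-→d5:-→d6:-→d7:-→d8:-→d9:-→d10:-→d11:-→d12:-→d13:-→d14:-→d15:-→d16:-→d17:-→d18:-→d19:-→d20:H0 -> H0
  + 102.246.0.0/15 (H5) depth=15
  lookup 102.247.0.87: bits 011001101111011100 walk d0:H1→d1:-→d2:-→d3:-→d4:-→d5:-→d6:-→d7:-→d8:-→d9:-→d10:-→d11:-→d12:-→d13:-→d14:-→d15:H5→d16:H0→d17:-→d18:- -> H0
  lookup 26.219.82.221: bits 0 walk d0:H1→d1:- -> H1
  + 68.32.176.0/20 (H1) depth=20
  + 68.32.189.124/30 (H1) depth=30
  - 68.32.189.124/30 clear@30
  - 203.106.31.0/24 clear@24

== LOOKUPS ==
["H0","H0","H1"]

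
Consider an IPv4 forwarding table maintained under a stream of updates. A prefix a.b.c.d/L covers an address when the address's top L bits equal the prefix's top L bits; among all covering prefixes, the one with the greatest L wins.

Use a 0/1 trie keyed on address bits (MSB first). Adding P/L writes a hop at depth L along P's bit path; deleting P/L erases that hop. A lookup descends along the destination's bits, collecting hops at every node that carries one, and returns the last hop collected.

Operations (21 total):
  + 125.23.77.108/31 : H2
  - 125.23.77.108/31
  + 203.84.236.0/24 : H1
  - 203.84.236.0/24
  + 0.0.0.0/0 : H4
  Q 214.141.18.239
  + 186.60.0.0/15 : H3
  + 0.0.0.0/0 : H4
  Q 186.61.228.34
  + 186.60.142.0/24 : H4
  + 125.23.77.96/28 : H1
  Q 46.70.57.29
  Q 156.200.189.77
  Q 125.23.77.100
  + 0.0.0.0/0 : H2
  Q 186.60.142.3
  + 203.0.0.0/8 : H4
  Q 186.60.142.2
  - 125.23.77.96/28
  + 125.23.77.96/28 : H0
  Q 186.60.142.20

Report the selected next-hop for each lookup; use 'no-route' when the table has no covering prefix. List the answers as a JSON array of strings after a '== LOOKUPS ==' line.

Trace:
  add 125.23.77.108/31 -> H2 at depth 31
  del 125.23.77.108/31 (clear depth 31)
  add 203.84.236.0/24 -> H1 at depth 24
  del 203.84.236.0/24 (clear depth 24)
  add 0.0.0.0/0 -> H4 at depth 0
  lookup 214.141.18.239: bits 110 walk d0:H4→d1:-→d2:-→d3:- -> H4
  add 186.60.0.0/15 -> H3 at depth 15
  add 0.0.0.0/0 -> H4 at depth 0
  lookup 186.61.228.34: bits 101110100011110 walk d0:H4→d1:-→d2:-→d3:-→d4:-→d5:-→d6:-→d7:-→d8:-→d9:-→d10:-→d11:-→d12:-→d13:-→d14:-→d15:H3 -> H3
  add 186.60.142.0/24 -> H4 at depth 24
  add 125.23.77.96/28 -> H1 at depth 28
  lookup 46.70.57.29: bits 0 walk d0:H4→d1:- -> H4
  lookup 156.200.189.77: bits 10 walk d0:H4→d1:-→d2:- -> H4
  lookup 125.23.77.100: bits 0111110100010111010011010110 walk d0:H4→d1:-→d2:-→d3:-→d4:-→d5:-→d6:-→d7:-→d8:-→d9:-→d10:-→d11:-→d12:-→d13:-→d14:-→d15:-→d16:-→d17:-→d18:-→d19:-→d20:-→d21:-→d22:-→d23:-→d24:-→d25:-→d26:-→d27:-→d28:H1 -> H1
  add 0.0.0.0/0 -> H2 at depth 0
  lookup 186.60.142.3: bits 101110100011110010001110 walk d0:H2→d1:-→d2:-→d3:-→d4:-→d5:-→d6:-→d7:-→d8:-→d9:-→d10:-→d11:-→d12:-→d13:-→d14:-→d15:H3→d16:-→d17:-→d18:-→d19:-→d20:-→d21:-→d22:-→d23:-→d24:H4 -> H4
  add 203.0.0.0/8 -> H4 at depth 8
  lookup 186.60.142.2: bits 101110100011110010001110 walk d0:H2→d1:-→d2:-→d3:-→d4:-→d5:-→d6:-→d7:-→d8:-→d9:-→d10:-→d11:-→d12:-→d13:-→d14:-→d15:H3→d16:-→d17:-→d18:-→d19:-→d20:-→d21:-→d22:-→d23:-→d24:H4 -> H4
  del 125.23.77.96/28 (clear depth 28)
  add 125.23.77.96/28 -> H0 at depth 28
  lookup 186.60.142.20: bits 101110100011110010001110 walk d0:H2→d1:-→d2:-→d3:-→d4:-→d5:-→d6:-→d7:-→d8:-→d9:-→d10:-→d11:-→d12:-→d13:-→d14:-→d15:H3→d16:-→d17:-→d18:-→d19:-→d20:-→d21:-→d22:-→d23:-→d24:H4 -> H4

== LOOKUPS ==
["H4","H3","H4","H4","H1","H4","H4","H4"]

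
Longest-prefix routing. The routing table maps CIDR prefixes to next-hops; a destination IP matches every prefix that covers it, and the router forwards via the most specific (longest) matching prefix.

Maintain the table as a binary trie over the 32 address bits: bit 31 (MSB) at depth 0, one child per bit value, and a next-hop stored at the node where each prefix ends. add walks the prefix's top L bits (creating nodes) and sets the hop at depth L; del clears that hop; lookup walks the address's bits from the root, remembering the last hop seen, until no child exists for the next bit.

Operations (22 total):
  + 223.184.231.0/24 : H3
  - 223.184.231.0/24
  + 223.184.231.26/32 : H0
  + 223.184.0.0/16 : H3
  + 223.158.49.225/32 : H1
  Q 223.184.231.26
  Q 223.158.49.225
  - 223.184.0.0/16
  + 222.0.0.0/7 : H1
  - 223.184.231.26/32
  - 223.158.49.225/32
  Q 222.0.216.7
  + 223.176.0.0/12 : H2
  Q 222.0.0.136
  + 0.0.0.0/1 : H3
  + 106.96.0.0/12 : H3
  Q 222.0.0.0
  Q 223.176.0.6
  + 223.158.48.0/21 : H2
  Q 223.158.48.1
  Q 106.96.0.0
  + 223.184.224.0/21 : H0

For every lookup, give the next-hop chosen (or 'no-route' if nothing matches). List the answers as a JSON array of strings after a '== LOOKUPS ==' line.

Trace:
  add 223.184.231.0/24 -> H3 at depth 24
  - 223.184.231.0/24 clear@24
  add 223.184.231.26/32 -> H0 at depth 32
  add 223.184.0.0/16 -> H3 at depth 16
  add 223.158.49.225/32 -> H1 at depth 32
  Q 223.184.231.26: descend 11011111101110001110011100011010 ; hops seen [H3,H0] ; pick H0
  Q 223.158.49.225: descend 11011111100111100011000111100001 ; hops seen [H1] ; pick H1
  - 223.184.0.0/16 clear@16
  add 222.0.0.0/7 -> H1 at depth 7
  - 223.184.231.26/32 clear@32
  - 223.158.49.225/32 clear@32
  Q 222.0.216.7: descend 1101111 ; hops seen [H1] ; pick H1
  add 223.176.0.0/12 -> H2 at depth 12
  Q 222.0.0.136: descend 1101111 ; hops seen [H1] ; pick H1
  add 0.0.0.0/1 -> H3 at depth 1
  add 106.96.0.0/12 -> H3 at depth 12
  Q 222.0.0.0: descend 1101111 ; hops seen [H1] ; pick H1
  Q 223.176.0.6: descend 110111111011 ; hops seen [H1,H2] ; pick H2
  add 223.158.48.0/21 -> H2 at depth 21
  Q 223.158.48.1: descend 11011111100111100011000 ; hops seen [H1,H2] ; pick H2
  Q 106.96.0.0: descend 011010100110 ; hops seen [H3,H3] ; pick H3
  add 223.184.224.0/21 -> H0 at depth 21

== LOOKUPS ==
["H0","H1","H1","H1","H1","H2","H2","H3"]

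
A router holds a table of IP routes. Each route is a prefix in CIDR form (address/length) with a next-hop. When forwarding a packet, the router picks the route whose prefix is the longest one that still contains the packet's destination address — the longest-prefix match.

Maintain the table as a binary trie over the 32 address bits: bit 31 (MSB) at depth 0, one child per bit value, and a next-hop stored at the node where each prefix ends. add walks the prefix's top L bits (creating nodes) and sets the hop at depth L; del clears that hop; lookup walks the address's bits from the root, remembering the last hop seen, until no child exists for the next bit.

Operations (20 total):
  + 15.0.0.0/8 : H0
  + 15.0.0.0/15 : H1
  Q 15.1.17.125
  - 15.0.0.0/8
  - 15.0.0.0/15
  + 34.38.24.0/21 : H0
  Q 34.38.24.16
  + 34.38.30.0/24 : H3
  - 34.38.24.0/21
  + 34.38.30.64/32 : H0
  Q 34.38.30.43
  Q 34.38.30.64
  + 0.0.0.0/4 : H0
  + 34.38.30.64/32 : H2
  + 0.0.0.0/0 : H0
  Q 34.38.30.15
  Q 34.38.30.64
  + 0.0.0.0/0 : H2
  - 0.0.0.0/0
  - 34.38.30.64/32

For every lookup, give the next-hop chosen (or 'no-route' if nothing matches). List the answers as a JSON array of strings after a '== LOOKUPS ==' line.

Trace:
  + 15.0.0.0/8 (H0) depth=8
  + 15.0.0.0/15 (H1) depth=15
  Q 15.1.17.125: descend 000011110000000 ; hops seen [H0,H1] ; pick H1
  - 15.0.0.0/8 clear@8
  - 15.0.0.0/15 clear@15
  + 34.38.24.0/21 (H0) depth=21
  Q 34.38.24.16: descend 001000100010011000011 ; hops seen [H0] ; pick H0
  + 34.38.30.0/24 (H3) depth=24
  - 34.38.24.0/21 clear@21
  + 34.38.30.64/32 (H0) depth=32
  Q 34.38.30.43: descend 0010001000100110000111100 ; hops seen [H3] ; pick H3
  Q 34.38.30.64: descend 00100010001001100001111001000000 ; hops seen [H3,H0] ; pick H0
  + 0.0.0.0/4 (H0) depth=4
  + 34.38.30.64/32 (H2) depth=32
  + 0.0.0.0/0 (H0) depth=0
  Q 34.38.30.15: descend 0010001000100110000111100 ; hops seen [H0,H3] ; pick H3
  Q 34.38.30.64: descend 00100010001001100001111001000000 ; hops seen [H0,H3,H2] ; pick H2
  + 0.0.0.0/0 (H2) depth=0
  - 0.0.0.0/0 clear@0
  - 34.38.30.64/32 clear@32

== LOOKUPS ==
["H1","H0","H3","H0","H3","H2"]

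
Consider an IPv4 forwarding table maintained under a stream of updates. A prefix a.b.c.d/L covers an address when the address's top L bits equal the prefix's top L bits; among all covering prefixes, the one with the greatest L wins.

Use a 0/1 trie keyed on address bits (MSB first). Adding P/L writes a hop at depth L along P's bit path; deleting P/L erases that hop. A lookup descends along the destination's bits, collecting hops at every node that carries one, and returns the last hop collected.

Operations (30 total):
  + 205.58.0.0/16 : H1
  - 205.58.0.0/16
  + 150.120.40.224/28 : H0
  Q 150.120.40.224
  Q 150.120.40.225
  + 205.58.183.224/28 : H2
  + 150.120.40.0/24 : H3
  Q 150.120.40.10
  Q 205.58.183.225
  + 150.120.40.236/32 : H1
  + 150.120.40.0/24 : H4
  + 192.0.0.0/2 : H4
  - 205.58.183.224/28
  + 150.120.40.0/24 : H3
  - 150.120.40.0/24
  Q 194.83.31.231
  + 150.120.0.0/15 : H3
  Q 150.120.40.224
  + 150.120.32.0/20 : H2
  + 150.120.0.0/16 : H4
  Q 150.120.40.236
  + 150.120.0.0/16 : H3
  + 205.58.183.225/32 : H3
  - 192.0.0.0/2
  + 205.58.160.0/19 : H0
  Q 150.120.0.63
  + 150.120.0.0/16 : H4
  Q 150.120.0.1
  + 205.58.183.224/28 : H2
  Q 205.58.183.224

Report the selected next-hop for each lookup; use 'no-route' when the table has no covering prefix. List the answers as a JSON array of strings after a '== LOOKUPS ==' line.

Apply in order:
  + 205.58.0.0/16 (H1) depth=16
  del 205.58.0.0/16 (clear depth 16)
  + 150.120.40.224/28 (H0) depth=28
  ? 150.120.40.224  path d0:-→d1:-→d2:-→d3:-→d4:-→d5:-→d6:-→d7:-→d8:-→d9:-→d10:-→d11:-→d12:-→d13:-→d14:-→d15:-→d16:-→d17:-→d18:-→d19:-→d20:-→d21:-→d22:-→d23:-→d24:-→d25:-→d26:-→d27:-→d28:H0  best=H0
  ? 150.120.40.225  path d0:-→d1:-→d2:-→d3:-→d4:-→d5:-→d6:-→d7:-→d8:-→d9:-→d10:-→d11:-→d12:-→d13:-→d14:-→d15:-→d16:-→d17:-→d18:-→d19:-→d20:-→d21:-→d22:-→d23:-→d24:-→d25:-→d26:-→d27:-→d28:H0  best=H0
  + 205.58.183.224/28 (H2) depth=28
  + 150.120.40.0/24 (H3) depth=24
  ? 150.120.40.10  path d0:-→d1:-→d2:-→d3:-→d4:-→d5:-→d6:-→d7:-→d8:-→d9:-→d10:-→d11:-→d12:-→d13:-→d14:-→d15:-→d16:-→d17:-→d18:-→d19:-→d20:-→d21:-→d22:-→d23:-→d24:H3  best=H3
  ? 205.58.183.225  path d0:-→d1:-→d2:-→d3:-→d4:-→d5:-→d6:-→d7:-→d8:-→d9:-→d10:-→d11:-→d12:-→d13:-→d14:-→d15:-→d16:-→d17:-→d18:-→d19:-→d20:-→d21:-→d22:-→d23:-→d24:-→d25:-→d26:-→d27:-→d28:H2  best=H2
  + 150.120.40.236/32 (H1) depth=32
  + 150.120.40.0/24 (H4) depth=24
  + 192.0.0.0/2 (H4) depth=2
  del 205.58.183.224/28 (clear depth 28)
  + 150.120.40.0/24 (H3) depth=24
  del 150.120.40.0/24 (clear depth 24)
  ? 194.83.31.231  path d0:-→d1:-→d2:H4→d3:-→d4:-  best=H4
  + 150.120.0.0/15 (H3) depth=15
  ? 150.120.40.224  path d0:-→d1:-→d2:-→d3:-→d4:-→d5:-→d6:-→d7:-→d8:-→d9:-→d10:-→d11:-→d12:-→d13:-→d14:-→d15:H3→d16:-→d17:-→d18:-→d19:-→d20:-→d21:-→d22:-→d23:-→d24:-→d25:-→d26:-→d27:-→d28:H0  best=H0
  + 150.120.32.0/20 (H2) depth=20
  + 150.120.0.0/16 (H4) depth=16
  ? 150.120.40.236  path d0:-→d1:-→d2:-→d3:-→d4:-→d5:-→d6:-→d7:-→d8:-→d9:-→d10:-→d11:-→d12:-→d13:-→d14:-→d15:H3→d16:H4→d17:-→d18:-→d19:-→d20:H2→d21:-→d22:-→d23:-→d24:-→d25:-→d26:-→d27:-→d28:H0→d29:-→d30:-→d31:-→d32:H1  best=H1
  + 150.120.0.0/16 (H3) depth=16
  + 205.58.183.225/32 (H3) depth=32
  del 192.0.0.0/2 (clear depth 2)
  + 205.58.160.0/19 (H0) depth=19
  ? 150.120.0.63  path d0:-→d1:-→d2:-→d3:-→d4:-→d5:-→d6:-→d7:-→d8:-→d9:-→d10:-→d11:-→d12:-→d13:-→d14:-→d15:H3→d16:H3→d17:-→d18:-  best=H3
  + 150.120.0.0/16 (H4) depth=16
  ? 150.120.0.1  path d0:-→d1:-→d2:-→d3:-→d4:-→d5:-→d6:-→d7:-→d8:-→d9:-→d10:-→d11:-→d12:-→d13:-→d14:-→d15:H3→d16:H4→d17:-→d18:-  best=H4
  + 205.58.183.224/28 (H2) depth=28
  ? 205.58.183.224  path d0:-→d1:-→d2:-→d3:-→d4:-→d5:-→d6:-→d7:-→d8:-→d9:-→d10:-→d11:-→d12:-→d13:-→d14:-→d15:-→d16:-→d17:-→d18:-→d19:H0→d20:-→d21:-→d22:-→d23:-→d24:-→d25:-→d26:-→d27:-→d28:H2→d29:-→d30:-→d31:-  best=H2

== LOOKUPS ==
["H0","H0","H3","H2","H4","H0","H1","H3","H4","H2"]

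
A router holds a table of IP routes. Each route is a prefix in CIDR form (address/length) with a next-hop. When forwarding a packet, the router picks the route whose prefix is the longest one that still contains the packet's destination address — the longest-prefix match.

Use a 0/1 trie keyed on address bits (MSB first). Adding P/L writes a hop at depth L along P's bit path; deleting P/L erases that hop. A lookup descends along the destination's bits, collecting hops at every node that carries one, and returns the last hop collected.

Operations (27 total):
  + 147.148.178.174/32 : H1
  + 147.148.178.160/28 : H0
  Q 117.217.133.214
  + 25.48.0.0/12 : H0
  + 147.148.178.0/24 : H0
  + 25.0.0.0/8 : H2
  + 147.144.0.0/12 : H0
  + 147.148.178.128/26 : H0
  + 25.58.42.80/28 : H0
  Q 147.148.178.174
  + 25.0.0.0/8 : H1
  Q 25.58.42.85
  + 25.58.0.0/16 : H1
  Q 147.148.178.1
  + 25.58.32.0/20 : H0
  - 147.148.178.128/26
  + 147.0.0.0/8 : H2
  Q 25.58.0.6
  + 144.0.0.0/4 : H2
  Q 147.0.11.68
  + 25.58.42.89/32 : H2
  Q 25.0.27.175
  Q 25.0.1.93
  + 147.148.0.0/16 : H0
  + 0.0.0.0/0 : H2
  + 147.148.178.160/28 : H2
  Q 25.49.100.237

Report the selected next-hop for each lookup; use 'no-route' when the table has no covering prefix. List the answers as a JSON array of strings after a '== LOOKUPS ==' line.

Trace:
  add 147.148.178.174/32 -> H1 at depth 32
  add 147.148.178.160/28 -> H0 at depth 28
  Q 117.217.133.214: descend ε ; hops seen [∅] ; pick no-route
  add 25.48.0.0/12 -> H0 at depth 12
  add 147.148.178.0/24 -> H0 at depth 24
  add 25.0.0.0/8 -> H2 at depth 8
  add 147.144.0.0/12 -> H0 at depth 12
  add 147.148.178.128/26 -> H0 at depth 26
  add 25.58.42.80/28 -> H0 at depth 28
  Q 147.148.178.174: descend 10010011100101001011001010101110 ; hops seen [H0,H0,H0,H0,H1] ; pick H1
  add 25.0.0.0/8 -> H1 at depth 8
  Q 25.58.42.85: descend 0001100100111010001010100101 ; hops seen [H1,H0,H0] ; pick H0
  add 25.58.0.0/16 -> H1 at depth 16
  Q 147.148.178.1: descend 100100111001010010110010 ; hops seen [H0,H0] ; pick H0
  add 25.58.32.0/20 -> H0 at depth 20
  del 147.148.178.128/26 (clear depth 26)
  add 147.0.0.0/8 -> H2 at depth 8
  Q 25.58.0.6: descend 000110010011101000 ; hops seen [H1,H0,H1] ; pick H1
  add 144.0.0.0/4 -> H2 at depth 4
  Q 147.0.11.68: descend 10010011 ; hops seen [H2,H2] ; pick H2
  add 25.58.42.89/32 -> H2 at depth 32
  Q 25.0.27.175: descend 0001100100 ; hops seen [H1] ; pick H1
  Q 25.0.1.93: descend 0001100100 ; hops seen [H1] ; pick H1
  add 147.148.0.0/16 -> H0 at depth 16
  add 0.0.0.0/0 -> H2 at depth 0
  add 147.148.178.160/28 -> H2 at depth 28
  Q 25.49.100.237: descend 000110010011 ; hops seen [H2,H1,H0] ; pick H0

== LOOKUPS ==
["no-route","H1","H0","H0","H1","H2","H1","H1","H0"]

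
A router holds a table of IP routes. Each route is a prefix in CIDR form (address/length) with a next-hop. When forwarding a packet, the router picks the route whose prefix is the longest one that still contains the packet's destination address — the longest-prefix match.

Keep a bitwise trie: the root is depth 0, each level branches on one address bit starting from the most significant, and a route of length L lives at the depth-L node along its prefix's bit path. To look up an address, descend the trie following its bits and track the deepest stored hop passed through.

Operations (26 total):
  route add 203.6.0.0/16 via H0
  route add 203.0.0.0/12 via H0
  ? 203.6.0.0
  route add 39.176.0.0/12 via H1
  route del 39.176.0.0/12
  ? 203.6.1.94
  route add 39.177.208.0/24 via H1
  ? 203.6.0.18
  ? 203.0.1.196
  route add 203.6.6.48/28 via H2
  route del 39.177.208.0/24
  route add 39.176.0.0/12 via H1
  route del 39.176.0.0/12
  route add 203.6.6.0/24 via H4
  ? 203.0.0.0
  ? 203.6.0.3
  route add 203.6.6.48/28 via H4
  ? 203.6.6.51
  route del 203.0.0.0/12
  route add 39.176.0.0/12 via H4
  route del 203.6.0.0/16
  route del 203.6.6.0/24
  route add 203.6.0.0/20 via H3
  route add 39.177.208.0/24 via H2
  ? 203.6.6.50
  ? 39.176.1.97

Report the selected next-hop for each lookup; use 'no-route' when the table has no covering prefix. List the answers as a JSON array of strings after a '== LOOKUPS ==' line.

Trace:
  + 203.6.0.0/16 (H0) depth=16
  + 203.0.0.0/12 (H0) depth=12
  lookup 203.6.0.0: bits 1100101100000110 walk d0:-→d1:-→d2:-→d3:-→d4:-→d5:-→d6:-→d7:-→d8:-→d9:-→d10:-→d11:-→d12:H0→d13:-→d14:-→d15:-→d16:H0 -> H0
  + 39.176.0.0/12 (H1) depth=12
  - 39.176.0.0/12 clear@12
  lookup 203.6.1.94: bits 1100101100000110 walk d0:-→d1:-→d2:-→d3:-→d4:-→d5:-→d6:-→d7:-→d8:-→d9:-→d10:-→d11:-→d12:H0→d13:-→d14:-→d15:-→d16:H0 -> H0
  + 39.177.208.0/24 (H1) depth=24
  lookup 203.6.0.18: bits 1100101100000110 walk d0:-→d1:-→d2:-→d3:-→d4:-→d5:-→d6:-→d7:-→d8:-→d9:-→d10:-→d11:-→d12:H0→d13:-→d14:-→d15:-→d16:H0 -> H0
  lookup 203.0.1.196: bits 1100101100000 walk d0:-→d1:-→d2:-→d3:-→d4:-→d5:-→d6:-→d7:-→d8:-→d9:-→d10:-→d11:-→d12:H0→d13:- -> H0
  + 203.6.6.48/28 (H2) depth=28
  - 39.177.208.0/24 clear@24
  + 39.176.0.0/12 (H1) depth=12
  - 39.176.0.0/12 clear@12
  + 203.6.6.0/24 (H4) depth=24
  lookup 203.0.0.0: bits 1100101100000 walk d0:-→d1:-→d2:-→d3:-→d4:-→d5:-→d6:-→d7:-→d8:-→d9:-→d10:-→d11:-→d12:H0→d13:- -> H0
  lookup 203.6.0.3: bits 110010110000011000000 walk d0:-→d1:-→d2:-→d3:-→d4:-→d5:-→d6:-→d7:-→d8:-→d9:-→d10:-→d11:-→d12:H0→d13:-→d14:-→d15:-→d16:H0→d17:-→d18:-→d19:-→d20:-→d21:- -> H0
  + 203.6.6.48/28 (H4) depth=28
  lookup 203.6.6.51: bits 1100101100000110000001100011 walk d0:-→d1:-→d2:-→d3:-→d4:-→d5:-→d6:-→d7:-→d8:-→d9:-→d10:-→d11:-→d12:H0→d13:-→d14:-→d15:-→d16:H0→d17:-→d18:-→d19:-→d20:-→d21:-→d22:-→d23:-→d24:H4→d25:-→d26:-→d27:-→d28:H4 -> H4
  - 203.0.0.0/12 clear@12
  + 39.176.0.0/12 (H4) depth=12
  - 203.6.0.0/16 clear@16
  - 203.6.6.0/24 clear@24
  + 203.6.0.0/20 (H3) depth=20
  + 39.177.208.0/24 (H2) depth=24
  lookup 203.6.6.50: bits 1100101100000110000001100011 walk d0:-→d1:-→d2:-→d3:-→d4:-→d5:-→d6:-→d7:-→d8:-→d9:-→d10:-→d11:-→d12:-→d13:-→d14:-→d15:-→d16:-→d17:-→d18:-→d19:-→d20:H3→d21:-→d22:-→d23:-→d24:-→d25:-→d26:-→d27:-→d28:H4 -> H4
  lookup 39.176.1.97: bits 001001111011000 walk d0:-→d1:-→d2:-→d3:-→d4:-→d5:-→d6:-→d7:-→d8:-→d9:-→d10:-→d11:-→d12:H4→d13:-→d14:-→d15:- -> H4

== LOOKUPS ==
["H0","H0","H0","H0","H0","H0","H4","H4","H4"]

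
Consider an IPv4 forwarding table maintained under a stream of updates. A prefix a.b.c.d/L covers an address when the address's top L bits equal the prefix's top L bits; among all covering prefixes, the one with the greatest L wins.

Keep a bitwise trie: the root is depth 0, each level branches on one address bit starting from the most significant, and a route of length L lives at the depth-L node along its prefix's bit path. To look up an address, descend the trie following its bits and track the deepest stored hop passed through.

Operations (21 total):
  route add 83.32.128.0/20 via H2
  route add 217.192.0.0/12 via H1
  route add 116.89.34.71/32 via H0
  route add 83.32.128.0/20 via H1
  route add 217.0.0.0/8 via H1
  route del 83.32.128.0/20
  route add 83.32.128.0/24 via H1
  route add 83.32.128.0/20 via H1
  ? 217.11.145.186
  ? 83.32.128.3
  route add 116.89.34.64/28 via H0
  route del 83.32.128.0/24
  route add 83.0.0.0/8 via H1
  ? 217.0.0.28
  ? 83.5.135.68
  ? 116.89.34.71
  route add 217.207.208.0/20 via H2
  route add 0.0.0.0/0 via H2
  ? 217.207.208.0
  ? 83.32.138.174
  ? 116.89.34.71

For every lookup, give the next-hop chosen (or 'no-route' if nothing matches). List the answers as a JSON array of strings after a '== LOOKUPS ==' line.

Process each operation:
  add 83.32.128.0/20 -> H2 at depth 20
  add 217.192.0.0/12 -> H1 at depth 12
  add 116.89.34.71/32 -> H0 at depth 32
  add 83.32.128.0/20 -> H1 at depth 20
  add 217.0.0.0/8 -> H1 at depth 8
  - 83.32.128.0/20 clear@20
  add 83.32.128.0/24 -> H1 at depth 24
  add 83.32.128.0/20 -> H1 at depth 20
  lookup 217.11.145.186: bits 11011001 walk d0:-→d1:-→d2:-→d3:-→d4:-→d5:-→d6:-→d7:-→d8:H1 -> H1
  lookup 83.32.128.3: bits 010100110010000010000000 walk d0:-→d1:-→d2:-→d3:-→d4:-→d5:-→d6:-→d7:-→d8:-→d9:-→d10:-→d11:-→d12:-→d13:-→d14:-→d15:-→d16:-→d17:-→d18:-→d19:-→d20:H1→d21:-→d22:-→d23:-→d24:H1 -> H1
  add 116.89.34.64/28 -> H0 at depth 28
  - 83.32.128.0/24 clear@24
  add 83.0.0.0/8 -> H1 at depth 8
  lookup 217.0.0.28: bits 11011001 walk d0:-→d1:-→d2:-→d3:-→d4:-→d5:-→d6:-→d7:-→d8:H1 -> H1
  lookup 83.5.135.68: bits 0101001100 walk d0:-→d1:-→d2:-→d3:-→d4:-→d5:-→d6:-→d7:-→d8:H1→d9:-→d10:- -> H1
  lookup 116.89.34.71: bits 01110100010110010010001001000111 walk d0:-→d1:-→d2:-→d3:-→d4:-→d5:-→d6:-→d7:-→d8:-→d9:-→d10:-→d11:-→d12:-→d13:-→d14:-→d15:-→d16:-→d17:-→d18:-→d19:-→d20:-→d21:-→d22:-→d23:-→d24:-→d25:-→d26:-→d27:-→d28:H0→d29:-→d30:-→d31:-→d32:H0 -> H0
  add 217.207.208.0/20 -> H2 at depth 20
  add 0.0.0.0/0 -> H2 at depth 0
  lookup 217.207.208.0: bits 11011001110011111101 walk d0:H2→d1:-→d2:-→d3:-→d4:-→d5:-→d6:-→d7:-→d8:H1→d9:-→d10:-→d11:-→d12:H1→d13:-→d14:-→d15:-→d16:-→d17:-→d18:-→d19:-→d20:H2 -> H2
  lookup 83.32.138.174: bits 01010011001000001000 walk d0:H2→d1:-→d2:-→d3:-→d4:-→d5:-→d6:-→d7:-→d8:H1→d9:-→d10:-→d11:-→d12:-→d13:-→d14:-→d15:-→d16:-→d17:-→d18:-→d19:-→d20:H1 -> H1
  lookup 116.89.34.71: bits 01110100010110010010001001000111 walk d0:H2→d1:-→d2:-→d3:-→d4:-→d5:-→d6:-→d7:-→d8:-→d9:-→d10:-→d11:-→d12:-→d13:-→d14:-→d15:-→d16:-→d17:-→d18:-→d19:-→d20:-→d21:-→d22:-→d23:-→d24:-→d25:-→d26:-→d27:-→d28:H0→d29:-→d30:-→d31:-→d32:H0 -> H0

== LOOKUPS ==
["H1","H1","H1","H1","H0","H2","H1","H0"]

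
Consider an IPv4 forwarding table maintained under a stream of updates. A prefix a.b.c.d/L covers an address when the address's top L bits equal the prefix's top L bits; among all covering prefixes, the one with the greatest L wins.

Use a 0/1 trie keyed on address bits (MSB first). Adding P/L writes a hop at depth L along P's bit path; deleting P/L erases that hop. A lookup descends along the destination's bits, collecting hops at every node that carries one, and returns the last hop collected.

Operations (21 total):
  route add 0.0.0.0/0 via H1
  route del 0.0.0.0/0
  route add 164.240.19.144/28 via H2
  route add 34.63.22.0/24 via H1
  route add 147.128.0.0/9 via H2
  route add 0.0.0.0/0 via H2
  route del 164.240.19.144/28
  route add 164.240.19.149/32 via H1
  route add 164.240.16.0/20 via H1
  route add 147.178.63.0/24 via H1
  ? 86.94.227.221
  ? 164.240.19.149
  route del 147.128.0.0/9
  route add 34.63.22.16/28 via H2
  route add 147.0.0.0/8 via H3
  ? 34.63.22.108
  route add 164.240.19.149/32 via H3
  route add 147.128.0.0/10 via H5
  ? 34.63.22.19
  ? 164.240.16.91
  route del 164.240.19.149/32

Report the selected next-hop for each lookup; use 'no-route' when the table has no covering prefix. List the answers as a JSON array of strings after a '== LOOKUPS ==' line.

Apply in order:
  add 0.0.0.0/0 -> H1 at depth 0
  - 0.0.0.0/0 clear@0
  add 164.240.19.144/28 -> H2 at depth 28
  add 34.63.22.0/24 -> H1 at depth 24
  add 147.128.0.0/9 -> H2 at depth 9
  add 0.0.0.0/0 -> H2 at depth 0
  - 164.240.19.144/28 clear@28
  add 164.240.19.149/32 -> H1 at depth 32
  add 164.240.16.0/20 -> H1 at depth 20
  add 147.178.63.0/24 -> H1 at depth 24
  ? 86.94.227.221  path d0:H2→d1:-  best=H2
  ? 164.240.19.149  path d0:H2→d1:-→d2:-→d3:-→d4:-→d5:-→d6:-→d7:-→d8:-→d9:-→d10:-→d11:-→d12:-→d13:-→d14:-→d15:-→d16:-→d17:-→d18:-→d19:-→d20:H1→d21:-→d22:-→d23:-→d24:-→d25:-→d26:-→d27:-→d28:-→d29:-→d30:-→d31:-→d32:H1  best=H1
  - 147.128.0.0/9 clear@9
  add 34.63.22.16/28 -> H2 at depth 28
  add 147.0.0.0/8 -> H3 at depth 8
  ? 34.63.22.108  path d0:H2→d1:-→d2:-→d3:-→d4:-→d5:-→d6:-→d7:-→d8:-→d9:-→d10:-→d11:-→d12:-→d13:-→d14:-→d15:-→d16:-→d17:-→d18:-→d19:-→d20:-→d21:-→d22:-→d23:-→d24:H1→d25:-  best=H1
  add 164.240.19.149/32 -> H3 at depth 32
  add 147.128.0.0/10 -> H5 at depth 10
  ? 34.63.22.19  path d0:H2→d1:-→d2:-→d3:-→d4:-→d5:-→d6:-→d7:-→d8:-→d9:-→d10:-→d11:-→d12:-→d13:-→d14:-→d15:-→d16:-→d17:-→d18:-→d19:-→d20:-→d21:-→d22:-→d23:-→d24:H1→d25:-→d26:-→d27:-→d28:H2  best=H2
  ? 164.240.16.91  path d0:H2→d1:-→d2:-→d3:-→d4:-→d5:-→d6:-→d7:-→d8:-→d9:-→d10:-→d11:-→d12:-→d13:-→d14:-→d15:-→d16:-→d17:-→d18:-→d19:-→d20:H1→d21:-→d22:-  best=H1
  - 164.240.19.149/32 clear@32

== LOOKUPS ==
["H2","H1","H1","H2","H1"]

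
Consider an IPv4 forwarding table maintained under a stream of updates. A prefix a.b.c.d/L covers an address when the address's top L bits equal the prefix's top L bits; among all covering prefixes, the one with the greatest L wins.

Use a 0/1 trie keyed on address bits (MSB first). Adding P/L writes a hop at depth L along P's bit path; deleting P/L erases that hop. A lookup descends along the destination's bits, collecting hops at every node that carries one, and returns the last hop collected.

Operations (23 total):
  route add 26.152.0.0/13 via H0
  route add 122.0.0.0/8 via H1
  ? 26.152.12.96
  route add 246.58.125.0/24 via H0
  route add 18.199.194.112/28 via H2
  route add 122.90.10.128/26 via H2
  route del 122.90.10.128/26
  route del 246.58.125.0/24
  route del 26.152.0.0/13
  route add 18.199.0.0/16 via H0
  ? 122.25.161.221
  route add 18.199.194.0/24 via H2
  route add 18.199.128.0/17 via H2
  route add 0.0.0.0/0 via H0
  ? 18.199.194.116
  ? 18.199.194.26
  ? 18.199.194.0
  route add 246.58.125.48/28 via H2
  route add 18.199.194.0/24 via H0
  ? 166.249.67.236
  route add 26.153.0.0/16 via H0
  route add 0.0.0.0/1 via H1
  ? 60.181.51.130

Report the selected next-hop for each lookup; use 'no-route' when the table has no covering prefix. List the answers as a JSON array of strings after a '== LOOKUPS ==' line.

Trace:
  add 26.152.0.0/13 -> H0 at depth 13
  add 122.0.0.0/8 -> H1 at depth 8
  Q 26.152.12.96: descend 0001101010011 ; hops seen [H0] ; pick H0
  add 246.58.125.0/24 -> H0 at depth 24
  add 18.199.194.112/28 -> H2 at depth 28
  add 122.90.10.128/26 -> H2 at depth 26
  del 122.90.10.128/26 (clear depth 26)
  del 246.58.125.0/24 (clear depth 24)
  del 26.152.0.0/13 (clear depth 13)
  add 18.199.0.0/16 -> H0 at depth 16
  Q 122.25.161.221: descend 011110100 ; hops seen [H1] ; pick H1
  add 18.199.194.0/24 -> H2 at depth 24
  add 18.199.128.0/17 -> H2 at depth 17
  add 0.0.0.0/0 -> H0 at depth 0
  Q 18.199.194.116: descend 0001001011000111110000100111 ; hops seen [H0,H0,H2,H2,H2] ; pick H2
  Q 18.199.194.26: descend 0001001011000111110000100 ; hops seen [H0,H0,H2,H2] ; pick H2
  Q 18.199.194.0: descend 0001001011000111110000100 ; hops seen [H0,H0,H2,H2] ; pick H2
  add 246.58.125.48/28 -> H2 at depth 28
  add 18.199.194.0/24 -> H0 at depth 24
  Q 166.249.67.236: descend 1 ; hops seen [H0] ; pick H0
  add 26.153.0.0/16 -> H0 at depth 16
  add 0.0.0.0/1 -> H1 at depth 1
  Q 60.181.51.130: descend 00 ; hops seen [H0,H1] ; pick H1

== LOOKUPS ==
["H0","H1","H2","H2","H2","H0","H1"]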